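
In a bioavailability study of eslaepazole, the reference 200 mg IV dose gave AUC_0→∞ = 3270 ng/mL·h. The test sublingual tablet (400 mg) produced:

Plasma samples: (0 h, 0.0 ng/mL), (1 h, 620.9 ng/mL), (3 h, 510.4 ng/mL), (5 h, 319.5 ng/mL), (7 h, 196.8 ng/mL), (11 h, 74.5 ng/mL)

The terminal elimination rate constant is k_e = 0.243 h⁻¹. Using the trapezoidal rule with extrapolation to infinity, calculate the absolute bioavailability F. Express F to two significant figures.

Trapezoidal AUC_0→11 (sublingual tablet):
  [0→1]: (0.0+620.9)/2 × 1 = 310.45
  [1→3]: (620.9+510.4)/2 × 2 = 1131.3
  [3→5]: (510.4+319.5)/2 × 2 = 829.9
  [5→7]: (319.5+196.8)/2 × 2 = 516.3
  [7→11]: (196.8+74.5)/2 × 4 = 542.6
  Sum = 3330.55 ng/mL·h
Tail: C_last/k_e = 74.5/0.243 = 306.584
AUC_0→∞ (sublingual tablet) = 3330.55 + 306.584 = 3637.134 ng/mL·h
F = (AUC_ev/D_ev)/(AUC_iv/D_iv) = (3637.134/400)/(3270/200) = 9.092835/16.35 = 0.5561

F = 0.56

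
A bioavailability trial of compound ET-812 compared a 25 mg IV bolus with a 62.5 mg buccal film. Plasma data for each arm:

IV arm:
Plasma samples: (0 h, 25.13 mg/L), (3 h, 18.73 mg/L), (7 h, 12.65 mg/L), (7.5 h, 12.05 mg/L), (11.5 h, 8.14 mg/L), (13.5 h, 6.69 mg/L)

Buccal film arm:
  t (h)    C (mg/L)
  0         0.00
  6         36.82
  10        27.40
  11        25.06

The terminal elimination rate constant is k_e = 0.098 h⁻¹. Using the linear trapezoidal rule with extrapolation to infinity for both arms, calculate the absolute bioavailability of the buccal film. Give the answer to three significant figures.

F = 0.807

Trapezoidal AUC_0→13.5 (IV):
  [0→3]: (25.13+18.73)/2 × 3 = 65.79
  [3→7]: (18.73+12.65)/2 × 4 = 62.76
  [7→7.5]: (12.65+12.05)/2 × 0.5 = 6.175
  [7.5→11.5]: (12.05+8.14)/2 × 4 = 40.38
  [11.5→13.5]: (8.14+6.69)/2 × 2 = 14.83
  Sum = 189.935 mg/L·h
IV tail: 6.69/0.098 = 68.265; AUC_iv,0→∞ = 189.935 + 68.265 = 258.2 mg/L·h
Trapezoidal AUC_0→11 (buccal film):
  [0→6]: (0.00+36.82)/2 × 6 = 110.46
  [6→10]: (36.82+27.40)/2 × 4 = 128.44
  [10→11]: (27.40+25.06)/2 × 1 = 26.23
  Sum = 265.13 mg/L·h
buccal film tail: 25.06/0.098 = 255.714; AUC_ev,0→∞ = 265.13 + 255.714 = 520.844 mg/L·h
F = (AUC_ev/D_ev)/(AUC_iv/D_iv) = (520.844/62.5)/(258.2/25) = 8.333504/10.328 = 0.8069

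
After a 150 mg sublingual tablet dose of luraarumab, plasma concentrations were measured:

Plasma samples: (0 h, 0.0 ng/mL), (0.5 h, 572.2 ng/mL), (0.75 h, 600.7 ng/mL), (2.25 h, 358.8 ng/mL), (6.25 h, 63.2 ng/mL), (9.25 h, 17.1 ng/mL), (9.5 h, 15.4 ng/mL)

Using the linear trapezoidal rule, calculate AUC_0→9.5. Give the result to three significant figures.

Trapezoidal AUC_0→9.5:
  [0→0.5]: (0.0+572.2)/2 × 0.5 = 143.05
  [0.5→0.75]: (572.2+600.7)/2 × 0.25 = 146.6125
  [0.75→2.25]: (600.7+358.8)/2 × 1.5 = 719.625
  [2.25→6.25]: (358.8+63.2)/2 × 4 = 844.0
  [6.25→9.25]: (63.2+17.1)/2 × 3 = 120.45
  [9.25→9.5]: (17.1+15.4)/2 × 0.25 = 4.0625
  Sum = 1977.8 ng/mL·h

AUC = 1980 ng/mL·h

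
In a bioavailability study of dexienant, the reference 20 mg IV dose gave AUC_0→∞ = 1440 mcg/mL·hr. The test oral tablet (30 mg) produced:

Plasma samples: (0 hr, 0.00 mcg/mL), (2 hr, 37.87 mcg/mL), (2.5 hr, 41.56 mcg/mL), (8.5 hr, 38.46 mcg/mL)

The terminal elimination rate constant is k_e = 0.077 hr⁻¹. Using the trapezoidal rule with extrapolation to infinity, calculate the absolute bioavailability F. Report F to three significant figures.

F = 0.369

Trapezoidal AUC_0→8.5 (oral tablet):
  [0→2]: (0.00+37.87)/2 × 2 = 37.87
  [2→2.5]: (37.87+41.56)/2 × 0.5 = 19.8575
  [2.5→8.5]: (41.56+38.46)/2 × 6 = 240.06
  Sum = 297.7875 mcg/mL·hr
Tail: C_last/k_e = 38.46/0.077 = 499.481
AUC_0→∞ (oral tablet) = 297.7875 + 499.481 = 797.2685 mcg/mL·hr
F = (AUC_ev/D_ev)/(AUC_iv/D_iv) = (797.2685/30)/(1440/20) = 26.5756/72 = 0.3691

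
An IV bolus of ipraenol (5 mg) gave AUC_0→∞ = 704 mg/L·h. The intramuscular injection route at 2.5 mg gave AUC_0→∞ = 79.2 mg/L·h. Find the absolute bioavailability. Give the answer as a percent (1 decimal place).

F = (AUC_ev / D_ev) / (AUC_iv / D_iv)
  = (79.2/2.5) / (704/5)
  = 31.68 / 140.8 = 0.2250
  = 22.50%

F = 22.5%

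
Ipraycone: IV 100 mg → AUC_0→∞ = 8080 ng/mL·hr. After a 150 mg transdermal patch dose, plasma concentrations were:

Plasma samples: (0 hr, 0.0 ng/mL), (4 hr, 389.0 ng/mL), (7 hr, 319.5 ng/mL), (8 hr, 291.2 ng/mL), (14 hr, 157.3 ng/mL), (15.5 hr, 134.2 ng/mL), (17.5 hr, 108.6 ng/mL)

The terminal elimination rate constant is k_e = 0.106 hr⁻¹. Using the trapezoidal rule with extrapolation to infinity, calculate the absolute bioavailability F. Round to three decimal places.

Trapezoidal AUC_0→17.5 (transdermal patch):
  [0→4]: (0.0+389.0)/2 × 4 = 778.0
  [4→7]: (389.0+319.5)/2 × 3 = 1062.75
  [7→8]: (319.5+291.2)/2 × 1 = 305.35
  [8→14]: (291.2+157.3)/2 × 6 = 1345.5
  [14→15.5]: (157.3+134.2)/2 × 1.5 = 218.625
  [15.5→17.5]: (134.2+108.6)/2 × 2 = 242.8
  Sum = 3953.025 ng/mL·hr
Tail: C_last/k_e = 108.6/0.106 = 1024.528
AUC_0→∞ (transdermal patch) = 3953.025 + 1024.528 = 4977.553 ng/mL·hr
F = (AUC_ev/D_ev)/(AUC_iv/D_iv) = (4977.553/150)/(8080/100) = 33.1837/80.8 = 0.4107

F = 0.411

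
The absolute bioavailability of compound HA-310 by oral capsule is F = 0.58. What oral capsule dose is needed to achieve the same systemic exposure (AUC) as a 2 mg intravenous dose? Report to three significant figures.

For equal systemic exposure: F × D_ev = D_iv
D_ev = D_iv / F = 2 / 0.58 = 3.44828 mg

D_oral = 3.45 mg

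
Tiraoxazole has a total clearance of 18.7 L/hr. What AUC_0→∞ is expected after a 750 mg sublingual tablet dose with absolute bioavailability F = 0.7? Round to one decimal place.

AUC_0→∞ = F × Dose / CL
        = 0.7 × 750 / 18.7 = 28.0749 mg/L·hr

AUC = 28.1 mg/L·hr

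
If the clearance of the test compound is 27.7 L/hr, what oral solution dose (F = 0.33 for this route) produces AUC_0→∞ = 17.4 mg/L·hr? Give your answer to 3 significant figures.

Dose = CL × AUC_0→∞ / F
     = 27.7 × 17.4 / 0.33 = 1460.55 mg

Dose = 1460 mg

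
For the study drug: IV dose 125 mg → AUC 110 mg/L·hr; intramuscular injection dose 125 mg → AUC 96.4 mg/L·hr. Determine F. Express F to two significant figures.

F = 0.88

F = (AUC_ev / D_ev) / (AUC_iv / D_iv)
  = (96.4/125) / (110/125)
  = 0.7712 / 0.88 = 0.8764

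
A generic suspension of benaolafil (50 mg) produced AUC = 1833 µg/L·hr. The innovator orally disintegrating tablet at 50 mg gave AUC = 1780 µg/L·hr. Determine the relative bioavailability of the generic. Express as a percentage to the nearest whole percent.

F_rel = (AUC_test/D_test) / (AUC_ref/D_ref)
      = (1833/50) / (1780/50)
      = 36.66 / 35.6 = 1.0298 = 102.98%

F_rel = 103%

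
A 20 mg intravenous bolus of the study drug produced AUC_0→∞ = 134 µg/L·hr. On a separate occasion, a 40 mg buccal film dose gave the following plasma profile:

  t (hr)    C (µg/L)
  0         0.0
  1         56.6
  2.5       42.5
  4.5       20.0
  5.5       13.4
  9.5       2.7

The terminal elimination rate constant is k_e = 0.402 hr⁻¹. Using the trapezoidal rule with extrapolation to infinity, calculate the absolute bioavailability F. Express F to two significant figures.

F = 0.82

Trapezoidal AUC_0→9.5 (buccal film):
  [0→1]: (0.0+56.6)/2 × 1 = 28.3
  [1→2.5]: (56.6+42.5)/2 × 1.5 = 74.325
  [2.5→4.5]: (42.5+20.0)/2 × 2 = 62.5
  [4.5→5.5]: (20.0+13.4)/2 × 1 = 16.7
  [5.5→9.5]: (13.4+2.7)/2 × 4 = 32.2
  Sum = 214.025 µg/L·hr
Tail: C_last/k_e = 2.7/0.402 = 6.716
AUC_0→∞ (buccal film) = 214.025 + 6.716 = 220.741 µg/L·hr
F = (AUC_ev/D_ev)/(AUC_iv/D_iv) = (220.741/40)/(134/20) = 5.518525/6.7 = 0.8237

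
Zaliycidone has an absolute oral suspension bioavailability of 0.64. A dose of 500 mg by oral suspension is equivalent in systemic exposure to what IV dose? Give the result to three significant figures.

Systemic exposure from an extravascular dose = F × D_ev, so the equivalent IV dose is F × D_ev.
D_iv = F × D_ev = 0.64 × 500 = 320 mg

D_iv = 320 mg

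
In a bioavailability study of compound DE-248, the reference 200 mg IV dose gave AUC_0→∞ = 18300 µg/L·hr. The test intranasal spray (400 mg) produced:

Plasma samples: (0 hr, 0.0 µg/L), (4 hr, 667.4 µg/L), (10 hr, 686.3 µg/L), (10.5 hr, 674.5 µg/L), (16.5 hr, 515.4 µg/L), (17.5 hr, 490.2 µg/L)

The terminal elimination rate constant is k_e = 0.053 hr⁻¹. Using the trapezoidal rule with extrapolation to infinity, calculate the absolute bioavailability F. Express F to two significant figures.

Trapezoidal AUC_0→17.5 (intranasal spray):
  [0→4]: (0.0+667.4)/2 × 4 = 1334.8
  [4→10]: (667.4+686.3)/2 × 6 = 4061.1
  [10→10.5]: (686.3+674.5)/2 × 0.5 = 340.2
  [10.5→16.5]: (674.5+515.4)/2 × 6 = 3569.7
  [16.5→17.5]: (515.4+490.2)/2 × 1 = 502.8
  Sum = 9808.6 µg/L·hr
Tail: C_last/k_e = 490.2/0.053 = 9249.057
AUC_0→∞ (intranasal spray) = 9808.6 + 9249.057 = 19057.657 µg/L·hr
F = (AUC_ev/D_ev)/(AUC_iv/D_iv) = (19057.657/400)/(18300/200) = 47.6441/91.5 = 0.5207

F = 0.52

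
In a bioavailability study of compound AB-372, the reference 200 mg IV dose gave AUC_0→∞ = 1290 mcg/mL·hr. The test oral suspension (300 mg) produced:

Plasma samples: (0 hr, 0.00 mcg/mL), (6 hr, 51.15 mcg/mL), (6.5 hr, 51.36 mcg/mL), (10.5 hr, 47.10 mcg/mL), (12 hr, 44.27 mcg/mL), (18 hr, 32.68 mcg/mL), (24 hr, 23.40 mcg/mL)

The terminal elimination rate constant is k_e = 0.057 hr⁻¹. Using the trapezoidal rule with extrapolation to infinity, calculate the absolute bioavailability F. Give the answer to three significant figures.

F = 0.648

Trapezoidal AUC_0→24 (oral suspension):
  [0→6]: (0.00+51.15)/2 × 6 = 153.45
  [6→6.5]: (51.15+51.36)/2 × 0.5 = 25.6275
  [6.5→10.5]: (51.36+47.10)/2 × 4 = 196.92
  [10.5→12]: (47.10+44.27)/2 × 1.5 = 68.5275
  [12→18]: (44.27+32.68)/2 × 6 = 230.85
  [18→24]: (32.68+23.40)/2 × 6 = 168.24
  Sum = 843.615 mcg/mL·hr
Tail: C_last/k_e = 23.40/0.057 = 410.526
AUC_0→∞ (oral suspension) = 843.615 + 410.526 = 1254.141 mcg/mL·hr
F = (AUC_ev/D_ev)/(AUC_iv/D_iv) = (1254.141/300)/(1290/200) = 4.18047/6.45 = 0.6481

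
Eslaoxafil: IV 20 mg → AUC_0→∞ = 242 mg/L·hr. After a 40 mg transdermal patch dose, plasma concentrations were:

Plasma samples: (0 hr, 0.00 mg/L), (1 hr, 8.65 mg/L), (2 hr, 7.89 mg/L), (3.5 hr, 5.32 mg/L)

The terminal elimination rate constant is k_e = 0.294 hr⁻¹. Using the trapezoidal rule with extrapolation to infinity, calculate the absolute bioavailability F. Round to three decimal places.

Trapezoidal AUC_0→3.5 (transdermal patch):
  [0→1]: (0.00+8.65)/2 × 1 = 4.325
  [1→2]: (8.65+7.89)/2 × 1 = 8.27
  [2→3.5]: (7.89+5.32)/2 × 1.5 = 9.9075
  Sum = 22.5025 mg/L·hr
Tail: C_last/k_e = 5.32/0.294 = 18.095
AUC_0→∞ (transdermal patch) = 22.5025 + 18.095 = 40.5975 mg/L·hr
F = (AUC_ev/D_ev)/(AUC_iv/D_iv) = (40.5975/40)/(242/20) = 1.0149375/12.1 = 0.0839

F = 0.084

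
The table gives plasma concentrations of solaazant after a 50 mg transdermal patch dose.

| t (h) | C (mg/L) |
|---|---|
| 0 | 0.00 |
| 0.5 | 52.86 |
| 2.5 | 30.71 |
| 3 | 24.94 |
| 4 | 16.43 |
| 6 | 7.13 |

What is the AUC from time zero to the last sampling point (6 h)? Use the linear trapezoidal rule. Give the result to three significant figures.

Trapezoidal AUC_0→6:
  [0→0.5]: (0.00+52.86)/2 × 0.5 = 13.215
  [0.5→2.5]: (52.86+30.71)/2 × 2 = 83.57
  [2.5→3]: (30.71+24.94)/2 × 0.5 = 13.9125
  [3→4]: (24.94+16.43)/2 × 1 = 20.685
  [4→6]: (16.43+7.13)/2 × 2 = 23.56
  Sum = 154.9425 mg/L·h

AUC = 155 mg/L·h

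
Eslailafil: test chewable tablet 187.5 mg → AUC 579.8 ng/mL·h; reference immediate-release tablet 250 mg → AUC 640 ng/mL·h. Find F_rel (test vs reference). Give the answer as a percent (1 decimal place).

F_rel = (AUC_test/D_test) / (AUC_ref/D_ref)
      = (579.8/187.5) / (640/250)
      = 3.09227 / 2.56 = 1.2079 = 120.79%

F_rel = 120.8%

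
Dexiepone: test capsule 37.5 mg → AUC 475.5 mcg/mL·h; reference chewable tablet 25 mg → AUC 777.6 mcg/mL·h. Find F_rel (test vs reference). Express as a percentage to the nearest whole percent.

F_rel = (AUC_test/D_test) / (AUC_ref/D_ref)
      = (475.5/37.5) / (777.6/25)
      = 12.68 / 31.104 = 0.4077 = 40.77%

F_rel = 41%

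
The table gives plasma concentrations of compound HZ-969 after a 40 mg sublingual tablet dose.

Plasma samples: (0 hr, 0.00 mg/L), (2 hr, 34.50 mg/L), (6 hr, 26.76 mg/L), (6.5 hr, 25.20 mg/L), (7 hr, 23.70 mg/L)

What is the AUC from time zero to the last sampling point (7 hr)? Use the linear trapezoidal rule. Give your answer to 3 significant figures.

AUC = 182 mg/L·hr

Trapezoidal AUC_0→7:
  [0→2]: (0.00+34.50)/2 × 2 = 34.5
  [2→6]: (34.50+26.76)/2 × 4 = 122.52
  [6→6.5]: (26.76+25.20)/2 × 0.5 = 12.99
  [6.5→7]: (25.20+23.70)/2 × 0.5 = 12.225
  Sum = 182.235 mg/L·hr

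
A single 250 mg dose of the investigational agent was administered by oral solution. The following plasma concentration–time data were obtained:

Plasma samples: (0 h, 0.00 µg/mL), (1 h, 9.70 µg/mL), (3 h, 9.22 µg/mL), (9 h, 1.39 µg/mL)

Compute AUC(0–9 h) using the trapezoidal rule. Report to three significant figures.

AUC = 55.6 µg/mL·h

Trapezoidal AUC_0→9:
  [0→1]: (0.00+9.70)/2 × 1 = 4.85
  [1→3]: (9.70+9.22)/2 × 2 = 18.92
  [3→9]: (9.22+1.39)/2 × 6 = 31.83
  Sum = 55.6 µg/mL·h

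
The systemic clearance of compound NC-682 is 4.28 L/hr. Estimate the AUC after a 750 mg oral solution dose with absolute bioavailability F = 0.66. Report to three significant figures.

AUC_0→∞ = F × Dose / CL
        = 0.66 × 750 / 4.28 = 115.654 mg/L·hr

AUC = 116 mg/L·hr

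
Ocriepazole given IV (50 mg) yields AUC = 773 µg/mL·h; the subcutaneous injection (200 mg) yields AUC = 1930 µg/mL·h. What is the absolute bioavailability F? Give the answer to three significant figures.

F = (AUC_ev / D_ev) / (AUC_iv / D_iv)
  = (1930/200) / (773/50)
  = 9.65 / 15.46 = 0.6242

F = 0.624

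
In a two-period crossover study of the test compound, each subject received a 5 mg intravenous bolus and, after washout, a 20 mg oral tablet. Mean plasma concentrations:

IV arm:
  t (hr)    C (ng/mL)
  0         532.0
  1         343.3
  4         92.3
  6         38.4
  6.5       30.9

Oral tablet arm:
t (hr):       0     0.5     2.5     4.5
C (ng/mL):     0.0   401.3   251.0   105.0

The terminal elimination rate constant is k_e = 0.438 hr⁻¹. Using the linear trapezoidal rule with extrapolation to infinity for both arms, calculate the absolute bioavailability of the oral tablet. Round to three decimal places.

F = 0.257

Trapezoidal AUC_0→6.5 (IV):
  [0→1]: (532.0+343.3)/2 × 1 = 437.65
  [1→4]: (343.3+92.3)/2 × 3 = 653.4
  [4→6]: (92.3+38.4)/2 × 2 = 130.7
  [6→6.5]: (38.4+30.9)/2 × 0.5 = 17.325
  Sum = 1239.075 ng/mL·hr
IV tail: 30.9/0.438 = 70.548; AUC_iv,0→∞ = 1239.075 + 70.548 = 1309.623 ng/mL·hr
Trapezoidal AUC_0→4.5 (oral tablet):
  [0→0.5]: (0.0+401.3)/2 × 0.5 = 100.325
  [0.5→2.5]: (401.3+251.0)/2 × 2 = 652.3
  [2.5→4.5]: (251.0+105.0)/2 × 2 = 356.0
  Sum = 1108.625 ng/mL·hr
oral tablet tail: 105.0/0.438 = 239.726; AUC_ev,0→∞ = 1108.625 + 239.726 = 1348.351 ng/mL·hr
F = (AUC_ev/D_ev)/(AUC_iv/D_iv) = (1348.351/20)/(1309.623/5) = 67.41755/261.9246 = 0.2574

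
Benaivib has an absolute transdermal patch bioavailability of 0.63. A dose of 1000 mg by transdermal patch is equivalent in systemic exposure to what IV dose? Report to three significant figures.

Systemic exposure from an extravascular dose = F × D_ev, so the equivalent IV dose is F × D_ev.
D_iv = F × D_ev = 0.63 × 1000 = 630 mg

D_iv = 630 mg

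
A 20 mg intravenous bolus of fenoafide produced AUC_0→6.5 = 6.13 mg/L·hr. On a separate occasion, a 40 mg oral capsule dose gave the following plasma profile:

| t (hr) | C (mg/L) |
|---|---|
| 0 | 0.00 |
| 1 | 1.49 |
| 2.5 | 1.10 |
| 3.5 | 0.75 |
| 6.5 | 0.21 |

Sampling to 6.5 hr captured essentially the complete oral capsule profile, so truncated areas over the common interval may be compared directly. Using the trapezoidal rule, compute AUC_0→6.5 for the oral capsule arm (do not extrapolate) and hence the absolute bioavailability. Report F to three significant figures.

F = 0.412

Trapezoidal AUC_0→6.5 (oral capsule):
  [0→1]: (0.00+1.49)/2 × 1 = 0.745
  [1→2.5]: (1.49+1.10)/2 × 1.5 = 1.9425
  [2.5→3.5]: (1.10+0.75)/2 × 1 = 0.925
  [3.5→6.5]: (0.75+0.21)/2 × 3 = 1.44
  Sum = 5.0525 mg/L·hr
F = (AUC_ev/D_ev)/(AUC_iv/D_iv) = (5.0525/40)/(6.13/20) = 0.1263125/0.3065 = 0.4121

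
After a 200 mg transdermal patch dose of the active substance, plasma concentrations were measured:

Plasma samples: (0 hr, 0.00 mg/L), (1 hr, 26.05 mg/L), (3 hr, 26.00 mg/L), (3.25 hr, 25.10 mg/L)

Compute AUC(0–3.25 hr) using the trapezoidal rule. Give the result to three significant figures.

AUC = 71.5 mg/L·hr

Trapezoidal AUC_0→3.25:
  [0→1]: (0.00+26.05)/2 × 1 = 13.025
  [1→3]: (26.05+26.00)/2 × 2 = 52.05
  [3→3.25]: (26.00+25.10)/2 × 0.25 = 6.3875
  Sum = 71.4625 mg/L·hr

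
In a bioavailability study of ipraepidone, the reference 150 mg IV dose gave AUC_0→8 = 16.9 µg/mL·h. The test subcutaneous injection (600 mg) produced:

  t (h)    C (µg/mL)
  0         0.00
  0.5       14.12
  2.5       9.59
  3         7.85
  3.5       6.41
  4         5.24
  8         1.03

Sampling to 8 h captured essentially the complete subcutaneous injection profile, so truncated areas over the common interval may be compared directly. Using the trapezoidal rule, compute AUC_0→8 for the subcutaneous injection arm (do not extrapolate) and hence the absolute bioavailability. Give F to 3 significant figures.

Trapezoidal AUC_0→8 (subcutaneous injection):
  [0→0.5]: (0.00+14.12)/2 × 0.5 = 3.53
  [0.5→2.5]: (14.12+9.59)/2 × 2 = 23.71
  [2.5→3]: (9.59+7.85)/2 × 0.5 = 4.36
  [3→3.5]: (7.85+6.41)/2 × 0.5 = 3.565
  [3.5→4]: (6.41+5.24)/2 × 0.5 = 2.9125
  [4→8]: (5.24+1.03)/2 × 4 = 12.54
  Sum = 50.6175 µg/mL·h
F = (AUC_ev/D_ev)/(AUC_iv/D_iv) = (50.6175/600)/(16.9/150) = 0.0843625/0.112667 = 0.7488

F = 0.749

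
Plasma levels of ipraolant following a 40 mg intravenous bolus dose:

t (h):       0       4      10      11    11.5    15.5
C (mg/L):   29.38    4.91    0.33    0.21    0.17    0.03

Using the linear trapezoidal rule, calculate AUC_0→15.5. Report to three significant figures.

AUC = 85.1 mg/L·h

Trapezoidal AUC_0→15.5:
  [0→4]: (29.38+4.91)/2 × 4 = 68.58
  [4→10]: (4.91+0.33)/2 × 6 = 15.72
  [10→11]: (0.33+0.21)/2 × 1 = 0.27
  [11→11.5]: (0.21+0.17)/2 × 0.5 = 0.095
  [11.5→15.5]: (0.17+0.03)/2 × 4 = 0.4
  Sum = 85.065 mg/L·h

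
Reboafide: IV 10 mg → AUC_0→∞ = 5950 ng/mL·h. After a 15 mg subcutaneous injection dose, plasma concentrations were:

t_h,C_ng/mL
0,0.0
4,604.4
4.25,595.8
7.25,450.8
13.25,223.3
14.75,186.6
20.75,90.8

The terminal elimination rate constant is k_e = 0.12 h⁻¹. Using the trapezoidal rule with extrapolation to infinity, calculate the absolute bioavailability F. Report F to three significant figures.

F = 0.767

Trapezoidal AUC_0→20.75 (subcutaneous injection):
  [0→4]: (0.0+604.4)/2 × 4 = 1208.8
  [4→4.25]: (604.4+595.8)/2 × 0.25 = 150.025
  [4.25→7.25]: (595.8+450.8)/2 × 3 = 1569.9
  [7.25→13.25]: (450.8+223.3)/2 × 6 = 2022.3
  [13.25→14.75]: (223.3+186.6)/2 × 1.5 = 307.425
  [14.75→20.75]: (186.6+90.8)/2 × 6 = 832.2
  Sum = 6090.65 ng/mL·h
Tail: C_last/k_e = 90.8/0.12 = 756.667
AUC_0→∞ (subcutaneous injection) = 6090.65 + 756.667 = 6847.317 ng/mL·h
F = (AUC_ev/D_ev)/(AUC_iv/D_iv) = (6847.317/15)/(5950/10) = 456.4878/595 = 0.7672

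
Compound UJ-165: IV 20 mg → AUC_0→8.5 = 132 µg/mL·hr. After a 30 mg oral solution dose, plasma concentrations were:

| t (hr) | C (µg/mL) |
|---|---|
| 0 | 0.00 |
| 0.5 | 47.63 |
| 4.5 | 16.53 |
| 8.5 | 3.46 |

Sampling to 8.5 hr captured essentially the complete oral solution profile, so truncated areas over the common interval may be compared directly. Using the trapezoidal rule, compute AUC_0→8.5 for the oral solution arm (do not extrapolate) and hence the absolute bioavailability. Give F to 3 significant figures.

F = 0.910

Trapezoidal AUC_0→8.5 (oral solution):
  [0→0.5]: (0.00+47.63)/2 × 0.5 = 11.9075
  [0.5→4.5]: (47.63+16.53)/2 × 4 = 128.32
  [4.5→8.5]: (16.53+3.46)/2 × 4 = 39.98
  Sum = 180.2075 µg/mL·hr
F = (AUC_ev/D_ev)/(AUC_iv/D_iv) = (180.2075/30)/(132/20) = 6.00692/6.6 = 0.9101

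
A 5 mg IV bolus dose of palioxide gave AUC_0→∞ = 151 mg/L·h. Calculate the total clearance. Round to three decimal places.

CL = Dose_iv / AUC_0→∞
   = 5 / 151 = 0.0331126 L/h

CL = 0.033 L/h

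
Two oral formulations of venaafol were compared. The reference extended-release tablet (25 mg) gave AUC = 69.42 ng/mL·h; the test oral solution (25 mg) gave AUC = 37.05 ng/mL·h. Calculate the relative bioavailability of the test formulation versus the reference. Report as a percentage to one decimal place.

F_rel = (AUC_test/D_test) / (AUC_ref/D_ref)
      = (37.05/25) / (69.42/25)
      = 1.482 / 2.7768 = 0.5337 = 53.37%

F_rel = 53.4%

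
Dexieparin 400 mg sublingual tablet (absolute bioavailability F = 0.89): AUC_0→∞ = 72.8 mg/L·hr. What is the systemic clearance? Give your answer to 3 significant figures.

CL = F × Dose / AUC_0→∞
   = 0.89 × 400 / 72.8 = 4.89011 L/hr

CL = 4.89 L/hr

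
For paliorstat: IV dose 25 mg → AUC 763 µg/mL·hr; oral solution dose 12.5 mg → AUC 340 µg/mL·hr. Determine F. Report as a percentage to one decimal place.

F = (AUC_ev / D_ev) / (AUC_iv / D_iv)
  = (340/12.5) / (763/25)
  = 27.2 / 30.52 = 0.8912
  = 89.12%

F = 89.1%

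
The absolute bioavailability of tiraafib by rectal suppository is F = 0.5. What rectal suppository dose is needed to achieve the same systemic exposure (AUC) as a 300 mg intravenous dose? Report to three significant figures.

D_rectal = 600 mg

For equal systemic exposure: F × D_ev = D_iv
D_ev = D_iv / F = 300 / 0.5 = 600 mg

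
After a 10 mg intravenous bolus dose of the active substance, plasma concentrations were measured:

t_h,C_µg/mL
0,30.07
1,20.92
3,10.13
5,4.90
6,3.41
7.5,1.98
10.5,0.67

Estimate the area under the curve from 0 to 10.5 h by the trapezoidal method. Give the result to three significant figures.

Trapezoidal AUC_0→10.5:
  [0→1]: (30.07+20.92)/2 × 1 = 25.495
  [1→3]: (20.92+10.13)/2 × 2 = 31.05
  [3→5]: (10.13+4.90)/2 × 2 = 15.03
  [5→6]: (4.90+3.41)/2 × 1 = 4.155
  [6→7.5]: (3.41+1.98)/2 × 1.5 = 4.0425
  [7.5→10.5]: (1.98+0.67)/2 × 3 = 3.975
  Sum = 83.7475 µg/mL·h

AUC = 83.7 µg/mL·h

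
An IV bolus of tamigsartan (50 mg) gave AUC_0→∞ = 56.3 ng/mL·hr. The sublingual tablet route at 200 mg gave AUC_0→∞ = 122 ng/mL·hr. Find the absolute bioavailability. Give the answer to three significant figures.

F = 0.542

F = (AUC_ev / D_ev) / (AUC_iv / D_iv)
  = (122/200) / (56.3/50)
  = 0.61 / 1.126 = 0.5417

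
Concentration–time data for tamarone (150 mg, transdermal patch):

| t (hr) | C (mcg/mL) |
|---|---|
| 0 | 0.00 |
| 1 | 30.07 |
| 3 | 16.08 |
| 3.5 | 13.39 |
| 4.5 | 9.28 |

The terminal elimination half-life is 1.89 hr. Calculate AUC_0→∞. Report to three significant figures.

Trapezoidal AUC_0→4.5:
  [0→1]: (0.00+30.07)/2 × 1 = 15.035
  [1→3]: (30.07+16.08)/2 × 2 = 46.15
  [3→3.5]: (16.08+13.39)/2 × 0.5 = 7.3675
  [3.5→4.5]: (13.39+9.28)/2 × 1 = 11.335
  Sum = 79.8875 mcg/mL·hr
k_e = ln2 / t½ = 0.693147 / 1.89 = 0.3667 hr^-1
Extrapolated tail: C_last / k_e = 9.28 / 0.3667 = 25.307
AUC_0→∞ = 79.8875 + 25.307 = 105.1945 mcg/mL·hr

AUC = 105 mcg/mL·hr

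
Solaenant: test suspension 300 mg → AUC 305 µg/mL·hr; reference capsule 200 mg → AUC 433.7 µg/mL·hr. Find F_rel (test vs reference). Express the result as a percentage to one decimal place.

F_rel = (AUC_test/D_test) / (AUC_ref/D_ref)
      = (305/300) / (433.7/200)
      = 1.01667 / 2.1685 = 0.4688 = 46.88%

F_rel = 46.9%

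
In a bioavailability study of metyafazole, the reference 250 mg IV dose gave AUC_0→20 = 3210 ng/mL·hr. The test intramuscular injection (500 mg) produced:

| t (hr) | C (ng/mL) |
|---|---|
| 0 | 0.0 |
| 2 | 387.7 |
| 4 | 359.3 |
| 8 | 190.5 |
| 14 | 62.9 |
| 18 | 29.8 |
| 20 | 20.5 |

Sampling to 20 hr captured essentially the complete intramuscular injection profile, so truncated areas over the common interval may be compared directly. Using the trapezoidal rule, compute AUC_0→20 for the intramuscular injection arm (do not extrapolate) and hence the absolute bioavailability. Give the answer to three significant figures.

Trapezoidal AUC_0→20 (intramuscular injection):
  [0→2]: (0.0+387.7)/2 × 2 = 387.7
  [2→4]: (387.7+359.3)/2 × 2 = 747.0
  [4→8]: (359.3+190.5)/2 × 4 = 1099.6
  [8→14]: (190.5+62.9)/2 × 6 = 760.2
  [14→18]: (62.9+29.8)/2 × 4 = 185.4
  [18→20]: (29.8+20.5)/2 × 2 = 50.3
  Sum = 3230.2 ng/mL·hr
F = (AUC_ev/D_ev)/(AUC_iv/D_iv) = (3230.2/500)/(3210/250) = 6.4604/12.84 = 0.5031

F = 0.503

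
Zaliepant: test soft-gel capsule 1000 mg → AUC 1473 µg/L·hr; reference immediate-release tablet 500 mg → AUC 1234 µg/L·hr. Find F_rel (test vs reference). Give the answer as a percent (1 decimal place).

F_rel = 59.7%

F_rel = (AUC_test/D_test) / (AUC_ref/D_ref)
      = (1473/1000) / (1234/500)
      = 1.473 / 2.468 = 0.5968 = 59.68%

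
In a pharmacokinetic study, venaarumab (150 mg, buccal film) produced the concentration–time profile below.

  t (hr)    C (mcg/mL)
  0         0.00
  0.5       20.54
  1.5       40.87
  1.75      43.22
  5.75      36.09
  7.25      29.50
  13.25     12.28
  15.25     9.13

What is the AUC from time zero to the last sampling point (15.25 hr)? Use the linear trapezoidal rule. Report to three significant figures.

AUC = 401 mcg/mL·hr

Trapezoidal AUC_0→15.25:
  [0→0.5]: (0.00+20.54)/2 × 0.5 = 5.135
  [0.5→1.5]: (20.54+40.87)/2 × 1 = 30.705
  [1.5→1.75]: (40.87+43.22)/2 × 0.25 = 10.51125
  [1.75→5.75]: (43.22+36.09)/2 × 4 = 158.62
  [5.75→7.25]: (36.09+29.50)/2 × 1.5 = 49.1925
  [7.25→13.25]: (29.50+12.28)/2 × 6 = 125.34
  [13.25→15.25]: (12.28+9.13)/2 × 2 = 21.41
  Sum = 400.91375 mcg/mL·hr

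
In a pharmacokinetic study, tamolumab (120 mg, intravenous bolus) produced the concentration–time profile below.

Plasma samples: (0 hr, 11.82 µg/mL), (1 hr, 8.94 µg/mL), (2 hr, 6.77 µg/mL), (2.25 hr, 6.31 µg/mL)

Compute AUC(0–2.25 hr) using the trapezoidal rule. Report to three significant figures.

AUC = 19.9 µg/mL·hr

Trapezoidal AUC_0→2.25:
  [0→1]: (11.82+8.94)/2 × 1 = 10.38
  [1→2]: (8.94+6.77)/2 × 1 = 7.855
  [2→2.25]: (6.77+6.31)/2 × 0.25 = 1.635
  Sum = 19.87 µg/mL·hr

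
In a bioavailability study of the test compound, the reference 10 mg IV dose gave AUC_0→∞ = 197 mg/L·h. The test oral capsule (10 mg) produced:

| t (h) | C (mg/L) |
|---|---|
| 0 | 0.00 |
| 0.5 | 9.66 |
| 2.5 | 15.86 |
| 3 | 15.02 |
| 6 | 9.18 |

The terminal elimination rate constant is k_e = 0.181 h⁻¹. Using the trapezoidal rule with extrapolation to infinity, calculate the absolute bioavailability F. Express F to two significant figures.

F = 0.62

Trapezoidal AUC_0→6 (oral capsule):
  [0→0.5]: (0.00+9.66)/2 × 0.5 = 2.415
  [0.5→2.5]: (9.66+15.86)/2 × 2 = 25.52
  [2.5→3]: (15.86+15.02)/2 × 0.5 = 7.72
  [3→6]: (15.02+9.18)/2 × 3 = 36.3
  Sum = 71.955 mg/L·h
Tail: C_last/k_e = 9.18/0.181 = 50.718
AUC_0→∞ (oral capsule) = 71.955 + 50.718 = 122.673 mg/L·h
F = (AUC_ev/D_ev)/(AUC_iv/D_iv) = (122.673/10)/(197/10) = 12.2673/19.7 = 0.6227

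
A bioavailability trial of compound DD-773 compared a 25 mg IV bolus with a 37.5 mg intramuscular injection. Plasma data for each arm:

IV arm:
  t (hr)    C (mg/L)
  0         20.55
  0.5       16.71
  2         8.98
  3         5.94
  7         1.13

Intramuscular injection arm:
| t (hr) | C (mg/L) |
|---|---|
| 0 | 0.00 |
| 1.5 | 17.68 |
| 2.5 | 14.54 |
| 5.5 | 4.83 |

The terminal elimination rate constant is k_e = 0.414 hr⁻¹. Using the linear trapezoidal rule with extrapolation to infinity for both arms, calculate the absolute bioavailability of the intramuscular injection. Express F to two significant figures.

Trapezoidal AUC_0→7 (IV):
  [0→0.5]: (20.55+16.71)/2 × 0.5 = 9.315
  [0.5→2]: (16.71+8.98)/2 × 1.5 = 19.2675
  [2→3]: (8.98+5.94)/2 × 1 = 7.46
  [3→7]: (5.94+1.13)/2 × 4 = 14.14
  Sum = 50.1825 mg/L·hr
IV tail: 1.13/0.414 = 2.729; AUC_iv,0→∞ = 50.1825 + 2.729 = 52.9115 mg/L·hr
Trapezoidal AUC_0→5.5 (intramuscular injection):
  [0→1.5]: (0.00+17.68)/2 × 1.5 = 13.26
  [1.5→2.5]: (17.68+14.54)/2 × 1 = 16.11
  [2.5→5.5]: (14.54+4.83)/2 × 3 = 29.055
  Sum = 58.425 mg/L·hr
intramuscular injection tail: 4.83/0.414 = 11.667; AUC_ev,0→∞ = 58.425 + 11.667 = 70.092 mg/L·hr
F = (AUC_ev/D_ev)/(AUC_iv/D_iv) = (70.092/37.5)/(52.9115/25) = 1.86912/2.11646 = 0.8831

F = 0.88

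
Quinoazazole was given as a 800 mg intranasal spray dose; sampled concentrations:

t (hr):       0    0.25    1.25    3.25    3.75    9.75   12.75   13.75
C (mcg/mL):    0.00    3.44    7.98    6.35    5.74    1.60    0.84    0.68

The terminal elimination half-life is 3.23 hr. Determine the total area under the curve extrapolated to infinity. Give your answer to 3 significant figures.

AUC = 53.1 mcg/mL·hr

Trapezoidal AUC_0→13.75:
  [0→0.25]: (0.00+3.44)/2 × 0.25 = 0.43
  [0.25→1.25]: (3.44+7.98)/2 × 1 = 5.71
  [1.25→3.25]: (7.98+6.35)/2 × 2 = 14.33
  [3.25→3.75]: (6.35+5.74)/2 × 0.5 = 3.0225
  [3.75→9.75]: (5.74+1.60)/2 × 6 = 22.02
  [9.75→12.75]: (1.60+0.84)/2 × 3 = 3.66
  [12.75→13.75]: (0.84+0.68)/2 × 1 = 0.76
  Sum = 49.9325 mcg/mL·hr
k_e = ln2 / t½ = 0.693147 / 3.23 = 0.2146 hr^-1
Extrapolated tail: C_last / k_e = 0.68 / 0.2146 = 3.169
AUC_0→∞ = 49.9325 + 3.169 = 53.1015 mcg/mL·hr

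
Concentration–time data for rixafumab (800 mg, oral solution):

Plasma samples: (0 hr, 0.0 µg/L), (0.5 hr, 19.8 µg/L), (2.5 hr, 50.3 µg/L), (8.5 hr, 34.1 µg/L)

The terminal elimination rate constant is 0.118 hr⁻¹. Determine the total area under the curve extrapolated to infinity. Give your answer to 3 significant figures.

Trapezoidal AUC_0→8.5:
  [0→0.5]: (0.0+19.8)/2 × 0.5 = 4.95
  [0.5→2.5]: (19.8+50.3)/2 × 2 = 70.1
  [2.5→8.5]: (50.3+34.1)/2 × 6 = 253.2
  Sum = 328.25 µg/L·hr
Extrapolated tail: C_last / k_e = 34.1 / 0.118 = 288.983
AUC_0→∞ = 328.25 + 288.983 = 617.233 µg/L·hr

AUC = 617 µg/L·hr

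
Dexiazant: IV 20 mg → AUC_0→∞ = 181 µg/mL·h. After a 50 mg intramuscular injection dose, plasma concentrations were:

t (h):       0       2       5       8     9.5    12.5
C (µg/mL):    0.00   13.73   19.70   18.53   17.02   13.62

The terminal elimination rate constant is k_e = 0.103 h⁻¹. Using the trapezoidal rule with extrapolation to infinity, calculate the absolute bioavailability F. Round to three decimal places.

F = 0.721

Trapezoidal AUC_0→12.5 (intramuscular injection):
  [0→2]: (0.00+13.73)/2 × 2 = 13.73
  [2→5]: (13.73+19.70)/2 × 3 = 50.145
  [5→8]: (19.70+18.53)/2 × 3 = 57.345
  [8→9.5]: (18.53+17.02)/2 × 1.5 = 26.6625
  [9.5→12.5]: (17.02+13.62)/2 × 3 = 45.96
  Sum = 193.8425 µg/mL·h
Tail: C_last/k_e = 13.62/0.103 = 132.233
AUC_0→∞ (intramuscular injection) = 193.8425 + 132.233 = 326.0755 µg/mL·h
F = (AUC_ev/D_ev)/(AUC_iv/D_iv) = (326.0755/50)/(181/20) = 6.52151/9.05 = 0.7206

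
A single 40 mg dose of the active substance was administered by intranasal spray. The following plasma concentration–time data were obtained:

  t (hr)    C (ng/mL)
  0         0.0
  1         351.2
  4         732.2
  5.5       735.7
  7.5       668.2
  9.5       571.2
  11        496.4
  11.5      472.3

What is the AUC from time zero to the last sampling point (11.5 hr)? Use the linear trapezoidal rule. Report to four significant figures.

Trapezoidal AUC_0→11.5:
  [0→1]: (0.0+351.2)/2 × 1 = 175.6
  [1→4]: (351.2+732.2)/2 × 3 = 1625.1
  [4→5.5]: (732.2+735.7)/2 × 1.5 = 1100.925
  [5.5→7.5]: (735.7+668.2)/2 × 2 = 1403.9
  [7.5→9.5]: (668.2+571.2)/2 × 2 = 1239.4
  [9.5→11]: (571.2+496.4)/2 × 1.5 = 800.7
  [11→11.5]: (496.4+472.3)/2 × 0.5 = 242.175
  Sum = 6587.8 ng/mL·hr

AUC = 6588 ng/mL·hr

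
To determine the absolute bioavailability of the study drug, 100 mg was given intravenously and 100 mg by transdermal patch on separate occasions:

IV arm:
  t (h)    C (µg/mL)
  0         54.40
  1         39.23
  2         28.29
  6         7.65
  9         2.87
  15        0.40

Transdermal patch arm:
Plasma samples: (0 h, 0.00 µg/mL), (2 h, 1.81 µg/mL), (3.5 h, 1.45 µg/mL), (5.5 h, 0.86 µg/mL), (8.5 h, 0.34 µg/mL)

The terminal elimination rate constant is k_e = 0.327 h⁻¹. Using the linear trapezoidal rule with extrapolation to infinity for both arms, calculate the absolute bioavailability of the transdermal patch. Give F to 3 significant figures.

F = 0.0525

Trapezoidal AUC_0→15 (IV):
  [0→1]: (54.40+39.23)/2 × 1 = 46.815
  [1→2]: (39.23+28.29)/2 × 1 = 33.76
  [2→6]: (28.29+7.65)/2 × 4 = 71.88
  [6→9]: (7.65+2.87)/2 × 3 = 15.78
  [9→15]: (2.87+0.40)/2 × 6 = 9.81
  Sum = 178.045 µg/mL·h
IV tail: 0.40/0.327 = 1.223; AUC_iv,0→∞ = 178.045 + 1.223 = 179.268 µg/mL·h
Trapezoidal AUC_0→8.5 (transdermal patch):
  [0→2]: (0.00+1.81)/2 × 2 = 1.81
  [2→3.5]: (1.81+1.45)/2 × 1.5 = 2.445
  [3.5→5.5]: (1.45+0.86)/2 × 2 = 2.31
  [5.5→8.5]: (0.86+0.34)/2 × 3 = 1.8
  Sum = 8.365 µg/mL·h
transdermal patch tail: 0.34/0.327 = 1.040; AUC_ev,0→∞ = 8.365 + 1.040 = 9.405 µg/mL·h
F = (AUC_ev/D_ev)/(AUC_iv/D_iv) = (9.405/100)/(179.268/100) = 0.09405/1.79268 = 0.0525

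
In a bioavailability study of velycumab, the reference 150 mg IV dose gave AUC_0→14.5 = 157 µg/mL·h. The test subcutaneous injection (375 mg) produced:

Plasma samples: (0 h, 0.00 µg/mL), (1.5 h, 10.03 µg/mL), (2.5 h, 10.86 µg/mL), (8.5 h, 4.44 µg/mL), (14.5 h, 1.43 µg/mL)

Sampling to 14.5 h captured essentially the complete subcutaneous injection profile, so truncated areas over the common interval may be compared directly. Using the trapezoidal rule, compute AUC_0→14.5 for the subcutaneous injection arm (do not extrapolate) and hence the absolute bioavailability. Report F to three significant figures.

F = 0.208

Trapezoidal AUC_0→14.5 (subcutaneous injection):
  [0→1.5]: (0.00+10.03)/2 × 1.5 = 7.5225
  [1.5→2.5]: (10.03+10.86)/2 × 1 = 10.445
  [2.5→8.5]: (10.86+4.44)/2 × 6 = 45.9
  [8.5→14.5]: (4.44+1.43)/2 × 6 = 17.61
  Sum = 81.4775 µg/mL·h
F = (AUC_ev/D_ev)/(AUC_iv/D_iv) = (81.4775/375)/(157/150) = 0.217273/1.04667 = 0.2076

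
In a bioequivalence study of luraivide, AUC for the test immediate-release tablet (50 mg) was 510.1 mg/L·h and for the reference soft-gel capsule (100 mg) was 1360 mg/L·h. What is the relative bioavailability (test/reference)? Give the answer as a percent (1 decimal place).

F_rel = (AUC_test/D_test) / (AUC_ref/D_ref)
      = (510.1/50) / (1360/100)
      = 10.202 / 13.6 = 0.7501 = 75.01%

F_rel = 75.0%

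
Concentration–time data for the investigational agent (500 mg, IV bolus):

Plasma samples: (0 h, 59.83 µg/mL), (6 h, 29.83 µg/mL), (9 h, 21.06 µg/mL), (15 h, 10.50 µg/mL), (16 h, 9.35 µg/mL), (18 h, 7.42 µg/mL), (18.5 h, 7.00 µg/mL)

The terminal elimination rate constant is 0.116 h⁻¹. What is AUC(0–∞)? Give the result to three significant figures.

AUC = 531 µg/mL·h

Trapezoidal AUC_0→18.5:
  [0→6]: (59.83+29.83)/2 × 6 = 268.98
  [6→9]: (29.83+21.06)/2 × 3 = 76.335
  [9→15]: (21.06+10.50)/2 × 6 = 94.68
  [15→16]: (10.50+9.35)/2 × 1 = 9.925
  [16→18]: (9.35+7.42)/2 × 2 = 16.77
  [18→18.5]: (7.42+7.00)/2 × 0.5 = 3.605
  Sum = 470.295 µg/mL·h
Extrapolated tail: C_last / k_e = 7.00 / 0.116 = 60.345
AUC_0→∞ = 470.295 + 60.345 = 530.64 µg/mL·h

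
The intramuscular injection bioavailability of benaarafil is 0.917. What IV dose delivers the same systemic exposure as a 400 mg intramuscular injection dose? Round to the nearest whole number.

D_iv = 367 mg

Systemic exposure from an extravascular dose = F × D_ev, so the equivalent IV dose is F × D_ev.
D_iv = F × D_ev = 0.917 × 400 = 366.8 mg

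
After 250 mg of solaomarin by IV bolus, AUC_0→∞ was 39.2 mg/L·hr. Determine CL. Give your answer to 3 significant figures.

CL = Dose_iv / AUC_0→∞
   = 250 / 39.2 = 6.37755 L/hr

CL = 6.38 L/hr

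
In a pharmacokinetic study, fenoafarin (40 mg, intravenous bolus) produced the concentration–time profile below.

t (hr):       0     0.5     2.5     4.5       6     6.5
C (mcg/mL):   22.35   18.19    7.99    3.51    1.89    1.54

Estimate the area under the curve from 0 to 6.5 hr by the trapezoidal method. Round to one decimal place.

Trapezoidal AUC_0→6.5:
  [0→0.5]: (22.35+18.19)/2 × 0.5 = 10.135
  [0.5→2.5]: (18.19+7.99)/2 × 2 = 26.18
  [2.5→4.5]: (7.99+3.51)/2 × 2 = 11.5
  [4.5→6]: (3.51+1.89)/2 × 1.5 = 4.05
  [6→6.5]: (1.89+1.54)/2 × 0.5 = 0.8575
  Sum = 52.7225 mcg/mL·hr

AUC = 52.7 mcg/mL·hr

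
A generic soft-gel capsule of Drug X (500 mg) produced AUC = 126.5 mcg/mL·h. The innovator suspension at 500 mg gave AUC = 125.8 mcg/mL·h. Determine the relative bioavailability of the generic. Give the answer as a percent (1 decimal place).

F_rel = 100.6%

F_rel = (AUC_test/D_test) / (AUC_ref/D_ref)
      = (126.5/500) / (125.8/500)
      = 0.253 / 0.2516 = 1.0056 = 100.56%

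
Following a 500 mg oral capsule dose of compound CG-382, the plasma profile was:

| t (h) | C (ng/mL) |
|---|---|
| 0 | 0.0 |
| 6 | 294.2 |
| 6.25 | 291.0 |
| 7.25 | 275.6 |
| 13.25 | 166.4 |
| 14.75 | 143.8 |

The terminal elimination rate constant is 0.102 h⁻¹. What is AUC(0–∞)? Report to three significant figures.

Trapezoidal AUC_0→14.75:
  [0→6]: (0.0+294.2)/2 × 6 = 882.6
  [6→6.25]: (294.2+291.0)/2 × 0.25 = 73.15
  [6.25→7.25]: (291.0+275.6)/2 × 1 = 283.3
  [7.25→13.25]: (275.6+166.4)/2 × 6 = 1326.0
  [13.25→14.75]: (166.4+143.8)/2 × 1.5 = 232.65
  Sum = 2797.7 ng/mL·h
Extrapolated tail: C_last / k_e = 143.8 / 0.102 = 1409.804
AUC_0→∞ = 2797.7 + 1409.804 = 4207.504 ng/mL·h

AUC = 4210 ng/mL·h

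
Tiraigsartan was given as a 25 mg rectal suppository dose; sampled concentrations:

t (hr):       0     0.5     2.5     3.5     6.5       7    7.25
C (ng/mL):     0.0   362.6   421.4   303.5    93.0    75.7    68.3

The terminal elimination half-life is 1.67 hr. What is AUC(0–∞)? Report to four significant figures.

Trapezoidal AUC_0→7.25:
  [0→0.5]: (0.0+362.6)/2 × 0.5 = 90.65
  [0.5→2.5]: (362.6+421.4)/2 × 2 = 784.0
  [2.5→3.5]: (421.4+303.5)/2 × 1 = 362.45
  [3.5→6.5]: (303.5+93.0)/2 × 3 = 594.75
  [6.5→7]: (93.0+75.7)/2 × 0.5 = 42.175
  [7→7.25]: (75.7+68.3)/2 × 0.25 = 18.0
  Sum = 1892.025 ng/mL·hr
k_e = ln2 / t½ = 0.693147 / 1.67 = 0.4151 hr^-1
Extrapolated tail: C_last / k_e = 68.3 / 0.4151 = 164.539
AUC_0→∞ = 1892.025 + 164.539 = 2056.564 ng/mL·hr

AUC = 2057 ng/mL·hr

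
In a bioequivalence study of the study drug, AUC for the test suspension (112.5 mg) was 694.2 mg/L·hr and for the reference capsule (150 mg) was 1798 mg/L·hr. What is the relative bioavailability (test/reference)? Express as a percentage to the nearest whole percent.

F_rel = (AUC_test/D_test) / (AUC_ref/D_ref)
      = (694.2/112.5) / (1798/150)
      = 6.17067 / 11.9867 = 0.5148 = 51.48%

F_rel = 51%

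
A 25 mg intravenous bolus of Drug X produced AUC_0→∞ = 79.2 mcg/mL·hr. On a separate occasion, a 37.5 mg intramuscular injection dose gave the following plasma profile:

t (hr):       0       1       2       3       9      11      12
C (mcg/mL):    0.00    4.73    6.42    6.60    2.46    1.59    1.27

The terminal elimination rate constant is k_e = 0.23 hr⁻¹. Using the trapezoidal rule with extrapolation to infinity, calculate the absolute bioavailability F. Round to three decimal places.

F = 0.443

Trapezoidal AUC_0→12 (intramuscular injection):
  [0→1]: (0.00+4.73)/2 × 1 = 2.365
  [1→2]: (4.73+6.42)/2 × 1 = 5.575
  [2→3]: (6.42+6.60)/2 × 1 = 6.51
  [3→9]: (6.60+2.46)/2 × 6 = 27.18
  [9→11]: (2.46+1.59)/2 × 2 = 4.05
  [11→12]: (1.59+1.27)/2 × 1 = 1.43
  Sum = 47.11 mcg/mL·hr
Tail: C_last/k_e = 1.27/0.23 = 5.522
AUC_0→∞ (intramuscular injection) = 47.11 + 5.522 = 52.632 mcg/mL·hr
F = (AUC_ev/D_ev)/(AUC_iv/D_iv) = (52.632/37.5)/(79.2/25) = 1.40352/3.168 = 0.4430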